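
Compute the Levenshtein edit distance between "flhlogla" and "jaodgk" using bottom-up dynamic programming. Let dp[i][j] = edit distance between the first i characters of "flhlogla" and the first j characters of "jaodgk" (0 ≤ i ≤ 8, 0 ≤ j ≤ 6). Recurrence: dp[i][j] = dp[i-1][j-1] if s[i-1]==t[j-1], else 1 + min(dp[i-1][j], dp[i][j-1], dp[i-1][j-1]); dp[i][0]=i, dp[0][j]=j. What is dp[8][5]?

7

   ''  j  a  o  d  g  k
''  0  1  2  3  4  5  6
 f  1  1  2  3  4  5  6
 l  2  2  2  3  4  5  6
 h  3  3  3  3  4  5  6
 l  4  4  4  4  4  5  6
 o  5  5  5  4  5  5  6
 g  6  6  6  5  5  5  6
 l  7  7  7  6  6  6  6
 a  8  8  7  7  7  7  7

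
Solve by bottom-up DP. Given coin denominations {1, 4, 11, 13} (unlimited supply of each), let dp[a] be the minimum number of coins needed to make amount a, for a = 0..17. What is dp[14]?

2

 a  0  1  2  3  4  5  6  7  8  9 10 11 12 13 14 15 16 17
dp  0  1  2  3  1  2  3  4  2  3  4  1  2  1  2  2  3  2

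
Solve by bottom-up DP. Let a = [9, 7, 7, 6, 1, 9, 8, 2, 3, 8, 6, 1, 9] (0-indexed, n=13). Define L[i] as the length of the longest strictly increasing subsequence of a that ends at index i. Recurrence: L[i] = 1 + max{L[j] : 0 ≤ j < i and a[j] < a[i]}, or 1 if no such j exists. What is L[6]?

   i    0    1    2    3    4    5    6    7    8    9   10   11   12
a[i]    9    7    7    6    1    9    8    2    3    8    6    1    9
L[i]    1    1    1    1    1    2    2    2    3    4    4    1    5

2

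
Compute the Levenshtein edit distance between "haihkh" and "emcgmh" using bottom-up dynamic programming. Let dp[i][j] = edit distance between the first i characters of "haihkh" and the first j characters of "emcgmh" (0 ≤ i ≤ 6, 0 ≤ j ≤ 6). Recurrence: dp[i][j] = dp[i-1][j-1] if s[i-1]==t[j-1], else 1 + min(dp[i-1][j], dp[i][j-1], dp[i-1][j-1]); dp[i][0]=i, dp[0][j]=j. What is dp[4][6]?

5

   ''  e  m  c  g  m  h
''  0  1  2  3  4  5  6
 h  1  1  2  3  4  5  5
 a  2  2  2  3  4  5  6
 i  3  3  3  3  4  5  6
 h  4  4  4  4  4  5  5
 k  5  5  5  5  5  5  6
 h  6  6  6  6  6  6  5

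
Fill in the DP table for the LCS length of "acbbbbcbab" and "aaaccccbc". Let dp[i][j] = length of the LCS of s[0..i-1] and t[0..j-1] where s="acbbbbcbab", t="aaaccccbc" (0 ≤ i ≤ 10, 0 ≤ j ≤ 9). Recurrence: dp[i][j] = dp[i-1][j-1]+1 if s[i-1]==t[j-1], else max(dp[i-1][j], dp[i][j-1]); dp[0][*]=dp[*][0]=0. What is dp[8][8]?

4

   ''  a  a  a  c  c  c  c  b  c
''  0  0  0  0  0  0  0  0  0  0
 a  0  1  1  1  1  1  1  1  1  1
 c  0  1  1  1  2  2  2  2  2  2
 b  0  1  1  1  2  2  2  2  3  3
 b  0  1  1  1  2  2  2  2  3  3
 b  0  1  1  1  2  2  2  2  3  3
 b  0  1  1  1  2  2  2  2  3  3
 c  0  1  1  1  2  3  3  3  3  4
 b  0  1  1  1  2  3  3  3  4  4
 a  0  1  2  2  2  3  3  3  4  4
 b  0  1  2  2  2  3  3  3  4  4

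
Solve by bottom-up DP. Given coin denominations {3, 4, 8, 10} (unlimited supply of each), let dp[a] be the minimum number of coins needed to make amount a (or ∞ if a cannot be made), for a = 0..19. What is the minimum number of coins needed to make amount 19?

3

 a  0  1  2  3  4  5  6  7  8  9 10 11 12 13 14 15 16 17 18 19
dp  0  -  -  1  1  -  2  2  1  3  1  2  2  2  2  3  2  3  2  3
(- denotes ∞ / unreachable)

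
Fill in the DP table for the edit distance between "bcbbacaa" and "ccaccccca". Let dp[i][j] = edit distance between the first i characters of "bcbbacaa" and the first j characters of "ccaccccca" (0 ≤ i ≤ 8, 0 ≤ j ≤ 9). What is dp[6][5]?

   ''  c  c  a  c  c  c  c  c  a
''  0  1  2  3  4  5  6  7  8  9
 b  1  1  2  3  4  5  6  7  8  9
 c  2  1  1  2  3  4  5  6  7  8
 b  3  2  2  2  3  4  5  6  7  8
 b  4  3  3  3  3  4  5  6  7  8
 a  5  4  4  3  4  4  5  6  7  7
 c  6  5  4  4  3  4  4  5  6  7
 a  7  6  5  4  4  4  5  5  6  6
 a  8  7  6  5  5  5  5  6  6  6

4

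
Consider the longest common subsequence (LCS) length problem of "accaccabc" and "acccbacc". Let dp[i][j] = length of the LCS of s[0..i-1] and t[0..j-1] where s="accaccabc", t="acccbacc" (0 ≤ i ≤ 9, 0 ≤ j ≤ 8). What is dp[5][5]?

4

   ''  a  c  c  c  b  a  c  c
''  0  0  0  0  0  0  0  0  0
 a  0  1  1  1  1  1  1  1  1
 c  0  1  2  2  2  2  2  2  2
 c  0  1  2  3  3  3  3  3  3
 a  0  1  2  3  3  3  4  4  4
 c  0  1  2  3  4  4  4  5  5
 c  0  1  2  3  4  4  4  5  6
 a  0  1  2  3  4  4  5  5  6
 b  0  1  2  3  4  5  5  5  6
 c  0  1  2  3  4  5  5  6  6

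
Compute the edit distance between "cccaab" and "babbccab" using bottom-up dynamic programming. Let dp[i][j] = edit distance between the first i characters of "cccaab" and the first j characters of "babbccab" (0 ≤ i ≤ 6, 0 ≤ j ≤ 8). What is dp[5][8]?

   ''  b  a  b  b  c  c  a  b
''  0  1  2  3  4  5  6  7  8
 c  1  1  2  3  4  4  5  6  7
 c  2  2  2  3  4  4  4  5  6
 c  3  3  3  3  4  4  4  5  6
 a  4  4  3  4  4  5  5  4  5
 a  5  5  4  4  5  5  6  5  5
 b  6  5  5  4  4  5  6  6  5

5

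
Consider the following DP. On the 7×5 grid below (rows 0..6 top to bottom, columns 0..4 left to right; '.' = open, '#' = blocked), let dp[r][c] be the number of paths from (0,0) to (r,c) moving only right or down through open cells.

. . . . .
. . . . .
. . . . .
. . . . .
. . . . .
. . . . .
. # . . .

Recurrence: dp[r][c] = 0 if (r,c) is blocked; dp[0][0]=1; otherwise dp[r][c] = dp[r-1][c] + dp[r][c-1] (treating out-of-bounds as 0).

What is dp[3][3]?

r\c   0   1   2   3   4
  0   1   1   1   1   1
  1   1   2   3   4   5
  2   1   3   6  10  15
  3   1   4  10  20  35
  4   1   5  15  35  70
  5   1   6  21  56 126
  6   1   0  21  77 203

20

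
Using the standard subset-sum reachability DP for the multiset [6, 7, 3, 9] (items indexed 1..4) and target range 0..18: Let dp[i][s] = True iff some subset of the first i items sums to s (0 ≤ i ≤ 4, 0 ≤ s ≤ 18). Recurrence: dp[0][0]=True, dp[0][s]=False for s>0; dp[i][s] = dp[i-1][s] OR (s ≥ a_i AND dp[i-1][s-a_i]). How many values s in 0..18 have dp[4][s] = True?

i\s   0   1   2   3   4   5   6   7   8   9  10  11  12  13  14  15  16  17  18
  0   T   F   F   F   F   F   F   F   F   F   F   F   F   F   F   F   F   F   F
  1   T   F   F   F   F   F   T   F   F   F   F   F   F   F   F   F   F   F   F
  2   T   F   F   F   F   F   T   T   F   F   F   F   F   T   F   F   F   F   F
  3   T   F   F   T   F   F   T   T   F   T   T   F   F   T   F   F   T   F   F
  4   T   F   F   T   F   F   T   T   F   T   T   F   T   T   F   T   T   F   T

11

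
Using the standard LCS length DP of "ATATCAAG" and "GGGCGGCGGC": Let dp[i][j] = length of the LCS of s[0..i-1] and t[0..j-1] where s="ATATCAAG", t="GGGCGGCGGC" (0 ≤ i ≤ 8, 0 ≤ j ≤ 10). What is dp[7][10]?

   ''  G  G  G  C  G  G  C  G  G  C
''  0  0  0  0  0  0  0  0  0  0  0
 A  0  0  0  0  0  0  0  0  0  0  0
 T  0  0  0  0  0  0  0  0  0  0  0
 A  0  0  0  0  0  0  0  0  0  0  0
 T  0  0  0  0  0  0  0  0  0  0  0
 C  0  0  0  0  1  1  1  1  1  1  1
 A  0  0  0  0  1  1  1  1  1  1  1
 A  0  0  0  0  1  1  1  1  1  1  1
 G  0  1  1  1  1  2  2  2  2  2  2

1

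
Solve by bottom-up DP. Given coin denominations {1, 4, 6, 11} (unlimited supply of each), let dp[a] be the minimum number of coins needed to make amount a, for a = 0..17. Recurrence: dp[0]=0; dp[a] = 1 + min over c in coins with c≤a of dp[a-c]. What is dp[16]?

3

 a  0  1  2  3  4  5  6  7  8  9 10 11 12 13 14 15 16 17
dp  0  1  2  3  1  2  1  2  2  3  2  1  2  3  3  2  3  2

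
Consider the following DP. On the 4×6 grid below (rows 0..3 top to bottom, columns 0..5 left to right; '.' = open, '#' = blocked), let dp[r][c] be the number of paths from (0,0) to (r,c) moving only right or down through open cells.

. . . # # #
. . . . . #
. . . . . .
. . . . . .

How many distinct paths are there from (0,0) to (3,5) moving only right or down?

r\c   0   1   2   3   4   5
  0   1   1   1   0   0   0
  1   1   2   3   3   3   0
  2   1   3   6   9  12  12
  3   1   4  10  19  31  43

43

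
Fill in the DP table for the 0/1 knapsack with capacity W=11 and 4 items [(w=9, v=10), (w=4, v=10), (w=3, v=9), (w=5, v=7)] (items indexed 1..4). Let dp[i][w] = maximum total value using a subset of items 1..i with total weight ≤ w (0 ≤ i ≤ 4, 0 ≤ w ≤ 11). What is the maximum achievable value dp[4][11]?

19

i\w   0   1   2   3   4   5   6   7   8   9  10  11
  0   0   0   0   0   0   0   0   0   0   0   0   0
  1   0   0   0   0   0   0   0   0   0  10  10  10
  2   0   0   0   0  10  10  10  10  10  10  10  10
  3   0   0   0   9  10  10  10  19  19  19  19  19
  4   0   0   0   9  10  10  10  19  19  19  19  19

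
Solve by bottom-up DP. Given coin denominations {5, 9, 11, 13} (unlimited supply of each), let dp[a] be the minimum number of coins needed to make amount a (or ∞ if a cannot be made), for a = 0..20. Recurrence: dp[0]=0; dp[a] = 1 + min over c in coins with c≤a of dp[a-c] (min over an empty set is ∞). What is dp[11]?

 a  0  1  2  3  4  5  6  7  8  9 10 11 12 13 14 15 16 17 18 19 20
dp  0  -  -  -  -  1  -  -  -  1  2  1  -  1  2  3  2  -  2  3  2
(- denotes ∞ / unreachable)

1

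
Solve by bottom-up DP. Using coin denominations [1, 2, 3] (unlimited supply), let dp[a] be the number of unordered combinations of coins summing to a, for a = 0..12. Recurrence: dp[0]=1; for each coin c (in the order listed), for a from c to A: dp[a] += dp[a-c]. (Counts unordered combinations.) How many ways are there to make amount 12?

19

after  coin     0     1     2     3     4     5     6     7     8     9    10    11    12
          1     1     1     1     1     1     1     1     1     1     1     1     1     1
          2     1     1     2     2     3     3     4     4     5     5     6     6     7
          3     1     1     2     3     4     5     7     8    10    12    14    16    19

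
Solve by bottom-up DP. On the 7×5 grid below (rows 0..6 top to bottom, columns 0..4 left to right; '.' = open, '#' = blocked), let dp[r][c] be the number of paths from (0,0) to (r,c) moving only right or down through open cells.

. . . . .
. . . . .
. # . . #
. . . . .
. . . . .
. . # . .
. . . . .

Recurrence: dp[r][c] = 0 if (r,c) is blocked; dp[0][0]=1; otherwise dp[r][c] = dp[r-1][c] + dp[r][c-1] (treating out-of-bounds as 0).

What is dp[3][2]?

r\c   0   1   2   3   4
  0   1   1   1   1   1
  1   1   2   3   4   5
  2   1   0   3   7   0
  3   1   1   4  11  11
  4   1   2   6  17  28
  5   1   3   0  17  45
  6   1   4   4  21  66

4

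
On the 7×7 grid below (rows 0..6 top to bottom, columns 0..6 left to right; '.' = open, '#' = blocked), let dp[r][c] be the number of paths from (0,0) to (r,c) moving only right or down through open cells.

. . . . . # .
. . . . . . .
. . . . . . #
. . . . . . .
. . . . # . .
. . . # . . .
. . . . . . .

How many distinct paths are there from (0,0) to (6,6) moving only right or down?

248

r\c   0   1   2   3   4   5   6
  0   1   1   1   1   1   0   0
  1   1   2   3   4   5   5   5
  2   1   3   6  10  15  20   0
  3   1   4  10  20  35  55  55
  4   1   5  15  35   0  55 110
  5   1   6  21   0   0  55 165
  6   1   7  28  28  28  83 248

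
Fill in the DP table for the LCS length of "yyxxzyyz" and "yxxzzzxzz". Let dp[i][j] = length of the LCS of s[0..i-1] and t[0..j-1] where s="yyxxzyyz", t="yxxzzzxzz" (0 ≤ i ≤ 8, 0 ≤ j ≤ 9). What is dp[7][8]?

4

   ''  y  x  x  z  z  z  x  z  z
''  0  0  0  0  0  0  0  0  0  0
 y  0  1  1  1  1  1  1  1  1  1
 y  0  1  1  1  1  1  1  1  1  1
 x  0  1  2  2  2  2  2  2  2  2
 x  0  1  2  3  3  3  3  3  3  3
 z  0  1  2  3  4  4  4  4  4  4
 y  0  1  2  3  4  4  4  4  4  4
 y  0  1  2  3  4  4  4  4  4  4
 z  0  1  2  3  4  5  5  5  5  5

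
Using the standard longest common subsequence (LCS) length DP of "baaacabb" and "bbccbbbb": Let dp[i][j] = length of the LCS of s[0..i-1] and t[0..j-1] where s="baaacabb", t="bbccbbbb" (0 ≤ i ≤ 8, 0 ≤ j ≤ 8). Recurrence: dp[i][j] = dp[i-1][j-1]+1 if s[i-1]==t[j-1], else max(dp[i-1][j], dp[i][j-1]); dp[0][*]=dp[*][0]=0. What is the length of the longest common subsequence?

4

   ''  b  b  c  c  b  b  b  b
''  0  0  0  0  0  0  0  0  0
 b  0  1  1  1  1  1  1  1  1
 a  0  1  1  1  1  1  1  1  1
 a  0  1  1  1  1  1  1  1  1
 a  0  1  1  1  1  1  1  1  1
 c  0  1  1  2  2  2  2  2  2
 a  0  1  1  2  2  2  2  2  2
 b  0  1  2  2  2  3  3  3  3
 b  0  1  2  2  2  3  4  4  4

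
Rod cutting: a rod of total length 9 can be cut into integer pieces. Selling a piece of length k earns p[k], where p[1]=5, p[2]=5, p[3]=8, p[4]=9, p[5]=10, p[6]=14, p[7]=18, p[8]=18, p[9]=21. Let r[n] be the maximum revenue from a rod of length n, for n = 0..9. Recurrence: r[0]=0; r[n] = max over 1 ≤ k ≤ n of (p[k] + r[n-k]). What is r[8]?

40

   n    0    1    2    3    4    5    6    7    8    9
r[n]    0    5   10   15   20   25   30   35   40   45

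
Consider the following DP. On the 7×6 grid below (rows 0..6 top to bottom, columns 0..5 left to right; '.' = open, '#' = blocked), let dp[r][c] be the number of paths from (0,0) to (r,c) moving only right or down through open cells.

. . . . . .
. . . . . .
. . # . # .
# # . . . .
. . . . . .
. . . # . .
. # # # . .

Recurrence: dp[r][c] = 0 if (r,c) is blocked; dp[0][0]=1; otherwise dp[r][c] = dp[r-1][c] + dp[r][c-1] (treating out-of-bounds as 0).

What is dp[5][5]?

26

r\c   0   1   2   3   4   5
  0   1   1   1   1   1   1
  1   1   2   3   4   5   6
  2   1   3   0   4   0   6
  3   0   0   0   4   4  10
  4   0   0   0   4   8  18
  5   0   0   0   0   8  26
  6   0   0   0   0   8  34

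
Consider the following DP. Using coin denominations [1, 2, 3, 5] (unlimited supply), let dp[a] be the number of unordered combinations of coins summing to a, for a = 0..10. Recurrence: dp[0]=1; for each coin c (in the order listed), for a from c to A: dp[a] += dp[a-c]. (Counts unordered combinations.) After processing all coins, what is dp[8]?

13

after  coin     0     1     2     3     4     5     6     7     8     9    10
          1     1     1     1     1     1     1     1     1     1     1     1
          2     1     1     2     2     3     3     4     4     5     5     6
          3     1     1     2     3     4     5     7     8    10    12    14
          5     1     1     2     3     4     6     8    10    13    16    20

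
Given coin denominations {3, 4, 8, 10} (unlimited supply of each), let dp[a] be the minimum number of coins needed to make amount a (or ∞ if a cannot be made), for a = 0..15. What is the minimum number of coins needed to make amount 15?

 a  0  1  2  3  4  5  6  7  8  9 10 11 12 13 14 15
dp  0  -  -  1  1  -  2  2  1  3  1  2  2  2  2  3
(- denotes ∞ / unreachable)

3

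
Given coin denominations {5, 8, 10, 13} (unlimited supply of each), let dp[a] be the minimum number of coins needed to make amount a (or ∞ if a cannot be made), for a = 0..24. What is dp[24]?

3

 a  0  1  2  3  4  5  6  7  8  9 10 11 12 13 14 15 16 17 18 19 20 21 22 23 24
dp  0  -  -  -  -  1  -  -  1  -  1  -  -  1  -  2  2  -  2  -  2  2  -  2  3
(- denotes ∞ / unreachable)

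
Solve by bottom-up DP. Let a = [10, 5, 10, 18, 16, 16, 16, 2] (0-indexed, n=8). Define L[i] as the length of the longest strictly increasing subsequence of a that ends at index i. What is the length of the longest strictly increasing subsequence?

3

   i    0    1    2    3    4    5    6    7
a[i]   10    5   10   18   16   16   16    2
L[i]    1    1    2    3    3    3    3    1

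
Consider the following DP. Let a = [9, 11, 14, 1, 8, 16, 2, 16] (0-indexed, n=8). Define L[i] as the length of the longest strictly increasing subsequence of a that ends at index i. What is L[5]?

4

   i    0    1    2    3    4    5    6    7
a[i]    9   11   14    1    8   16    2   16
L[i]    1    2    3    1    2    4    2    4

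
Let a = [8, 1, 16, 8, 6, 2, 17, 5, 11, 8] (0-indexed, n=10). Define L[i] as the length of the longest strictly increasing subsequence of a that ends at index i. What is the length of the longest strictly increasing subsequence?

   i    0    1    2    3    4    5    6    7    8    9
a[i]    8    1   16    8    6    2   17    5   11    8
L[i]    1    1    2    2    2    2    3    3    4    4

4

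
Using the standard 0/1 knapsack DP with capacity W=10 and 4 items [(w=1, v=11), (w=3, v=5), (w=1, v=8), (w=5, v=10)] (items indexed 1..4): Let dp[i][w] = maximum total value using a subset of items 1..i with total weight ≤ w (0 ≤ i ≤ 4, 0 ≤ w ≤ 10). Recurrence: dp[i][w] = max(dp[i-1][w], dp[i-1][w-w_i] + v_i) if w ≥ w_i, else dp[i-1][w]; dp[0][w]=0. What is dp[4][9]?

29

i\w   0   1   2   3   4   5   6   7   8   9  10
  0   0   0   0   0   0   0   0   0   0   0   0
  1   0  11  11  11  11  11  11  11  11  11  11
  2   0  11  11  11  16  16  16  16  16  16  16
  3   0  11  19  19  19  24  24  24  24  24  24
  4   0  11  19  19  19  24  24  29  29  29  34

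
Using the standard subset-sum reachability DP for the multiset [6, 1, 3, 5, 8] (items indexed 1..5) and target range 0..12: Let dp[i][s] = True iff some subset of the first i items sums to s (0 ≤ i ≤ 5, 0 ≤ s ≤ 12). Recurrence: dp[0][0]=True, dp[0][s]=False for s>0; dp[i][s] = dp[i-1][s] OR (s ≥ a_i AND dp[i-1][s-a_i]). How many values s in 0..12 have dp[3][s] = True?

i\s   0   1   2   3   4   5   6   7   8   9  10  11  12
  0   T   F   F   F   F   F   F   F   F   F   F   F   F
  1   T   F   F   F   F   F   T   F   F   F   F   F   F
  2   T   T   F   F   F   F   T   T   F   F   F   F   F
  3   T   T   F   T   T   F   T   T   F   T   T   F   F
  4   T   T   F   T   T   T   T   T   T   T   T   T   T
  5   T   T   F   T   T   T   T   T   T   T   T   T   T

8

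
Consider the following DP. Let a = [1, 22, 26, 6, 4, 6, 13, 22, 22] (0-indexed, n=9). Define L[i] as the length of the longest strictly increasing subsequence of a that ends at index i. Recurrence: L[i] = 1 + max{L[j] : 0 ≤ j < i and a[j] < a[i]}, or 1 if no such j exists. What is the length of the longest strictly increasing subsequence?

   i    0    1    2    3    4    5    6    7    8
a[i]    1   22   26    6    4    6   13   22   22
L[i]    1    2    3    2    2    3    4    5    5

5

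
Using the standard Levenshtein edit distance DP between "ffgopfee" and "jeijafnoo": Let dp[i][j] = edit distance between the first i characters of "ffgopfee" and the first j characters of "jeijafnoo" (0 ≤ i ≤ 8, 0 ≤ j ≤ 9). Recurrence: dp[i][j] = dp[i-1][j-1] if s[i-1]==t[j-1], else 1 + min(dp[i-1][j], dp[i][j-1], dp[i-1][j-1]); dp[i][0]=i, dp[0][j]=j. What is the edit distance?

   ''  j  e  i  j  a  f  n  o  o
''  0  1  2  3  4  5  6  7  8  9
 f  1  1  2  3  4  5  5  6  7  8
 f  2  2  2  3  4  5  5  6  7  8
 g  3  3  3  3  4  5  6  6  7  8
 o  4  4  4  4  4  5  6  7  6  7
 p  5  5  5  5  5  5  6  7  7  7
 f  6  6  6  6  6  6  5  6  7  8
 e  7  7  6  7  7  7  6  6  7  8
 e  8  8  7  7  8  8  7  7  7  8

8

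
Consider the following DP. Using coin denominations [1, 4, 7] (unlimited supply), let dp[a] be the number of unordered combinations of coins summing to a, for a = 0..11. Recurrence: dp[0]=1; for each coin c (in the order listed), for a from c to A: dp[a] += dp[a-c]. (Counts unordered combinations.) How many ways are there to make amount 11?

5

after  coin     0     1     2     3     4     5     6     7     8     9    10    11
          1     1     1     1     1     1     1     1     1     1     1     1     1
          4     1     1     1     1     2     2     2     2     3     3     3     3
          7     1     1     1     1     2     2     2     3     4     4     4     5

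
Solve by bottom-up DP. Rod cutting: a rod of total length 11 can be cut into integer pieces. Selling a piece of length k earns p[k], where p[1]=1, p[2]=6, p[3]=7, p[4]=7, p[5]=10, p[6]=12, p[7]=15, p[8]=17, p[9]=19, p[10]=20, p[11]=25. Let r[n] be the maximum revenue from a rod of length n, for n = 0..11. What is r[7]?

19

   n    0    1    2    3    4    5    6    7    8    9   10   11
r[n]    0    1    6    7   12   13   18   19   24   25   30   31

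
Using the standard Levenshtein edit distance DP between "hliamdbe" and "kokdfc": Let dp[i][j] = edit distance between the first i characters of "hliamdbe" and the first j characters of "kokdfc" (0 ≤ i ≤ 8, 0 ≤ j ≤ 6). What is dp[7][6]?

7

   ''  k  o  k  d  f  c
''  0  1  2  3  4  5  6
 h  1  1  2  3  4  5  6
 l  2  2  2  3  4  5  6
 i  3  3  3  3  4  5  6
 a  4  4  4  4  4  5  6
 m  5  5  5  5  5  5  6
 d  6  6  6  6  5  6  6
 b  7  7  7  7  6  6  7
 e  8  8  8  8  7  7  7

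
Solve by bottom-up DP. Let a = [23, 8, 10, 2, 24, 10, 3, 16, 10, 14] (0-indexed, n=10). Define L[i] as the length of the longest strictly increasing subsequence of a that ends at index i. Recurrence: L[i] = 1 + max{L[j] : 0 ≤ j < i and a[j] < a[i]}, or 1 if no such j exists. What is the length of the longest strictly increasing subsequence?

4

   i    0    1    2    3    4    5    6    7    8    9
a[i]   23    8   10    2   24   10    3   16   10   14
L[i]    1    1    2    1    3    2    2    3    3    4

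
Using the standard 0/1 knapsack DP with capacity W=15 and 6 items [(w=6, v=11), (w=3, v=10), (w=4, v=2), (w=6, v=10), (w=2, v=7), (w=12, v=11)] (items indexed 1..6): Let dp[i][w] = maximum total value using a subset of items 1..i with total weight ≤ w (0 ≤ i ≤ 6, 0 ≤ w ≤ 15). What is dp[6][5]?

17

i\w   0   1   2   3   4   5   6   7   8   9  10  11  12  13  14  15
  0   0   0   0   0   0   0   0   0   0   0   0   0   0   0   0   0
  1   0   0   0   0   0   0  11  11  11  11  11  11  11  11  11  11
  2   0   0   0  10  10  10  11  11  11  21  21  21  21  21  21  21
  3   0   0   0  10  10  10  11  12  12  21  21  21  21  23  23  23
  4   0   0   0  10  10  10  11  12  12  21  21  21  21  23  23  31
  5   0   0   7  10  10  17  17  17  18  21  21  28  28  28  28  31
  6   0   0   7  10  10  17  17  17  18  21  21  28  28  28  28  31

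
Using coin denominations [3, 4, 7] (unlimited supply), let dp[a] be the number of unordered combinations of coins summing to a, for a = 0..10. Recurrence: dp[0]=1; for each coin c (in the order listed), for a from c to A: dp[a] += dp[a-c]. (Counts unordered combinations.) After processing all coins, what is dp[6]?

1

after  coin     0     1     2     3     4     5     6     7     8     9    10
          3     1     0     0     1     0     0     1     0     0     1     0
          4     1     0     0     1     1     0     1     1     1     1     1
          7     1     0     0     1     1     0     1     2     1     1     2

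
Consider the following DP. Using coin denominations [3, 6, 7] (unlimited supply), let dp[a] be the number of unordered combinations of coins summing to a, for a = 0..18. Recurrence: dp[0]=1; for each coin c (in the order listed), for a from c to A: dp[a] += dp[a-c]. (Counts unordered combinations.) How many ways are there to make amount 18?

4

after  coin     0     1     2     3     4     5     6     7     8     9    10    11    12    13    14    15    16    17    18
          3     1     0     0     1     0     0     1     0     0     1     0     0     1     0     0     1     0     0     1
          6     1     0     0     1     0     0     2     0     0     2     0     0     3     0     0     3     0     0     4
          7     1     0     0     1     0     0     2     1     0     2     1     0     3     2     1     3     2     1     4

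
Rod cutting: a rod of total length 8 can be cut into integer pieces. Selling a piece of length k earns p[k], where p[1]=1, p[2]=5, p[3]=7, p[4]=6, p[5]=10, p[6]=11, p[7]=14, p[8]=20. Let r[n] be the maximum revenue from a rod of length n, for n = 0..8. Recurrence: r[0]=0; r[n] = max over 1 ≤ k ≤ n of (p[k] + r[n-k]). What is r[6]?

15

   n    0    1    2    3    4    5    6    7    8
r[n]    0    1    5    7   10   12   15   17   20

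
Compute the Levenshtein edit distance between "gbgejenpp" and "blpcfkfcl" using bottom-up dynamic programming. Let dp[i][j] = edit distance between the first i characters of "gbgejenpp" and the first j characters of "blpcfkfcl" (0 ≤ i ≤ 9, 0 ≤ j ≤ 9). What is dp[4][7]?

7

   ''  b  l  p  c  f  k  f  c  l
''  0  1  2  3  4  5  6  7  8  9
 g  1  1  2  3  4  5  6  7  8  9
 b  2  1  2  3  4  5  6  7  8  9
 g  3  2  2  3  4  5  6  7  8  9
 e  4  3  3  3  4  5  6  7  8  9
 j  5  4  4  4  4  5  6  7  8  9
 e  6  5  5  5  5  5  6  7  8  9
 n  7  6  6  6  6  6  6  7  8  9
 p  8  7  7  6  7  7  7  7  8  9
 p  9  8  8  7  7  8  8  8  8  9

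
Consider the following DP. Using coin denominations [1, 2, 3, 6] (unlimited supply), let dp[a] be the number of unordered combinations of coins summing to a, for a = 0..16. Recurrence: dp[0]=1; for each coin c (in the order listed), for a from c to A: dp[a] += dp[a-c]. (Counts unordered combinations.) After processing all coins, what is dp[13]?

30

after  coin     0     1     2     3     4     5     6     7     8     9    10    11    12    13    14    15    16
          1     1     1     1     1     1     1     1     1     1     1     1     1     1     1     1     1     1
          2     1     1     2     2     3     3     4     4     5     5     6     6     7     7     8     8     9
          3     1     1     2     3     4     5     7     8    10    12    14    16    19    21    24    27    30
          6     1     1     2     3     4     5     8     9    12    15    18    21    27    30    36    42    48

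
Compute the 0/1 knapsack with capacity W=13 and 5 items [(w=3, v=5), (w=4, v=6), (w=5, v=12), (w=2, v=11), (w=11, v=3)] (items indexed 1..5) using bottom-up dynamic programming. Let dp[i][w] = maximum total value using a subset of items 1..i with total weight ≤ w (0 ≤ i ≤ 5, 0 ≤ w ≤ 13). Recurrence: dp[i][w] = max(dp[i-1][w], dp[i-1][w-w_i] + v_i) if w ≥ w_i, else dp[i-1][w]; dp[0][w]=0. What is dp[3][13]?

23

i\w   0   1   2   3   4   5   6   7   8   9  10  11  12  13
  0   0   0   0   0   0   0   0   0   0   0   0   0   0   0
  1   0   0   0   5   5   5   5   5   5   5   5   5   5   5
  2   0   0   0   5   6   6   6  11  11  11  11  11  11  11
  3   0   0   0   5   6  12  12  12  17  18  18  18  23  23
  4   0   0  11  11  11  16  17  23  23  23  28  29  29  29
  5   0   0  11  11  11  16  17  23  23  23  28  29  29  29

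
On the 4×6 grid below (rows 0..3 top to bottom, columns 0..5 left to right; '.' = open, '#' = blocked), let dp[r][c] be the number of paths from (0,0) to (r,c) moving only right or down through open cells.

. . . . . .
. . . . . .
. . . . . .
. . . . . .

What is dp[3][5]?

56

r\c   0   1   2   3   4   5
  0   1   1   1   1   1   1
  1   1   2   3   4   5   6
  2   1   3   6  10  15  21
  3   1   4  10  20  35  56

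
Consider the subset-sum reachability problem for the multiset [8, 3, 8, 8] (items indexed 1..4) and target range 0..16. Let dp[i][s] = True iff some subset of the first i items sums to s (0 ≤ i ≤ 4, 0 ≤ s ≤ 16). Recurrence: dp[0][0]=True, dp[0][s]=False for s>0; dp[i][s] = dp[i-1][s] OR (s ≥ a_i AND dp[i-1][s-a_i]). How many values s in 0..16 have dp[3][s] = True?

5

i\s   0   1   2   3   4   5   6   7   8   9  10  11  12  13  14  15  16
  0   T   F   F   F   F   F   F   F   F   F   F   F   F   F   F   F   F
  1   T   F   F   F   F   F   F   F   T   F   F   F   F   F   F   F   F
  2   T   F   F   T   F   F   F   F   T   F   F   T   F   F   F   F   F
  3   T   F   F   T   F   F   F   F   T   F   F   T   F   F   F   F   T
  4   T   F   F   T   F   F   F   F   T   F   F   T   F   F   F   F   T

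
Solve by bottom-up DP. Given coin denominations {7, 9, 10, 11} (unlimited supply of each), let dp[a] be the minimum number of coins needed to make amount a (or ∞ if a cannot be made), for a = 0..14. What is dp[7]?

1

 a  0  1  2  3  4  5  6  7  8  9 10 11 12 13 14
dp  0  -  -  -  -  -  -  1  -  1  1  1  -  -  2
(- denotes ∞ / unreachable)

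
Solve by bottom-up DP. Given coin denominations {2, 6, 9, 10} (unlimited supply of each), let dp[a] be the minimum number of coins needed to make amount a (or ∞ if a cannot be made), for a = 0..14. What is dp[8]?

2

 a  0  1  2  3  4  5  6  7  8  9 10 11 12 13 14
dp  0  -  1  -  2  -  1  -  2  1  1  2  2  3  3
(- denotes ∞ / unreachable)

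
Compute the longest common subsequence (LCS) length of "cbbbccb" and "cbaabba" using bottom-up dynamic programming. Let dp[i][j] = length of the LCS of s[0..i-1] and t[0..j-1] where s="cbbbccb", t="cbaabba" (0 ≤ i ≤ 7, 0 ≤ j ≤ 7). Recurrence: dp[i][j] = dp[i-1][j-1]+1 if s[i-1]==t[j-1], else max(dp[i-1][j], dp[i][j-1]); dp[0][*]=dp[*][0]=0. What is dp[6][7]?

4

   ''  c  b  a  a  b  b  a
''  0  0  0  0  0  0  0  0
 c  0  1  1  1  1  1  1  1
 b  0  1  2  2  2  2  2  2
 b  0  1  2  2  2  3  3  3
 b  0  1  2  2  2  3  4  4
 c  0  1  2  2  2  3  4  4
 c  0  1  2  2  2  3  4  4
 b  0  1  2  2  2  3  4  4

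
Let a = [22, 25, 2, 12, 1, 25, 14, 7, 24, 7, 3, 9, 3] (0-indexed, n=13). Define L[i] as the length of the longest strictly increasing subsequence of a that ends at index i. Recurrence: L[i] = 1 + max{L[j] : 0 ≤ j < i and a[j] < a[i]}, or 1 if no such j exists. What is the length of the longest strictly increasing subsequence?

4

   i    0    1    2    3    4    5    6    7    8    9   10   11   12
a[i]   22   25    2   12    1   25   14    7   24    7    3    9    3
L[i]    1    2    1    2    1    3    3    2    4    2    2    3    2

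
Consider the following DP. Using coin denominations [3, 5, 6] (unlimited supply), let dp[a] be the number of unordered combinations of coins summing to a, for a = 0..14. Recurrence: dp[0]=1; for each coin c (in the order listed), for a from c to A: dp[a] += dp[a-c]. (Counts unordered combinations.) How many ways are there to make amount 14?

after  coin     0     1     2     3     4     5     6     7     8     9    10    11    12    13    14
          3     1     0     0     1     0     0     1     0     0     1     0     0     1     0     0
          5     1     0     0     1     0     1     1     0     1     1     1     1     1     1     1
          6     1     0     0     1     0     1     2     0     1     2     1     2     3     1     2

2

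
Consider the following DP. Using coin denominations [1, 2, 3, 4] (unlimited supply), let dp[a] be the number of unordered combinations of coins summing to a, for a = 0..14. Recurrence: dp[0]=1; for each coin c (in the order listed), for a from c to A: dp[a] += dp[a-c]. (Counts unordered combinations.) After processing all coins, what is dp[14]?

47

after  coin     0     1     2     3     4     5     6     7     8     9    10    11    12    13    14
          1     1     1     1     1     1     1     1     1     1     1     1     1     1     1     1
          2     1     1     2     2     3     3     4     4     5     5     6     6     7     7     8
          3     1     1     2     3     4     5     7     8    10    12    14    16    19    21    24
          4     1     1     2     3     5     6     9    11    15    18    23    27    34    39    47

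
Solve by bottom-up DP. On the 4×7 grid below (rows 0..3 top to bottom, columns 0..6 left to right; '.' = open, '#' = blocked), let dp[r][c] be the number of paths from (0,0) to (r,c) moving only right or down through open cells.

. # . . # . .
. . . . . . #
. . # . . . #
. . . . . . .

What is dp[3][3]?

r\c   0   1   2   3   4   5   6
  0   1   0   0   0   0   0   0
  1   1   1   1   1   1   1   0
  2   1   2   0   1   2   3   0
  3   1   3   3   4   6   9   9

4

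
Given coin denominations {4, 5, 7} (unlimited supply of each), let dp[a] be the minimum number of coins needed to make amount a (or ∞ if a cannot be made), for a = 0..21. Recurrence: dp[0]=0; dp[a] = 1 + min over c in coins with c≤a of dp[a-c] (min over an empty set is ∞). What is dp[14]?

2

 a  0  1  2  3  4  5  6  7  8  9 10 11 12 13 14 15 16 17 18 19 20 21
dp  0  -  -  -  1  1  -  1  2  2  2  2  2  3  2  3  3  3  3  3  4  3
(- denotes ∞ / unreachable)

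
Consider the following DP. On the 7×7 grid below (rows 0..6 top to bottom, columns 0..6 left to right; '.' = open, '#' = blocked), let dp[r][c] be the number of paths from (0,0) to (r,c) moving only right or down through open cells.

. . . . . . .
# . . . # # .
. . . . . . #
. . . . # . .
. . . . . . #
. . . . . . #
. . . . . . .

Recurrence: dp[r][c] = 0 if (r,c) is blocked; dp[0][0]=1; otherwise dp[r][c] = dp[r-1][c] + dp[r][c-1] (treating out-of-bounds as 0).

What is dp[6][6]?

r\c   0   1   2   3   4   5   6
  0   1   1   1   1   1   1   1
  1   0   1   2   3   0   0   1
  2   0   1   3   6   6   6   0
  3   0   1   4  10   0   6   6
  4   0   1   5  15  15  21   0
  5   0   1   6  21  36  57   0
  6   0   1   7  28  64 121 121

121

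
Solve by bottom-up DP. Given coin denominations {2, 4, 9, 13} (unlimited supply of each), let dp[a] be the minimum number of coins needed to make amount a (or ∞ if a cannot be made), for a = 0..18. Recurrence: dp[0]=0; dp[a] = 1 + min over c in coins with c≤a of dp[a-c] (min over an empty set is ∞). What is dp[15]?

 a  0  1  2  3  4  5  6  7  8  9 10 11 12 13 14 15 16 17 18
dp  0  -  1  -  1  -  2  -  2  1  3  2  3  1  4  2  4  2  2
(- denotes ∞ / unreachable)

2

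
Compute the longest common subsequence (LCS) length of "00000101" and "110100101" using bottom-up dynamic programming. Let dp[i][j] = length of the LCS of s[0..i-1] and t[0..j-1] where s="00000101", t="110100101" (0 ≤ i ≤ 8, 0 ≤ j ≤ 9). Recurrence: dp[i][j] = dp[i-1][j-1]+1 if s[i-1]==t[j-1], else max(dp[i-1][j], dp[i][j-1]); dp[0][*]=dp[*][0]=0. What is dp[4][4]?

1

   ''  1  1  0  1  0  0  1  0  1
''  0  0  0  0  0  0  0  0  0  0
 0  0  0  0  1  1  1  1  1  1  1
 0  0  0  0  1  1  2  2  2  2  2
 0  0  0  0  1  1  2  3  3  3  3
 0  0  0  0  1  1  2  3  3  4  4
 0  0  0  0  1  1  2  3  3  4  4
 1  0  1  1  1  2  2  3  4  4  5
 0  0  1  1  2  2  3  3  4  5  5
 1  0  1  2  2  3  3  3  4  5  6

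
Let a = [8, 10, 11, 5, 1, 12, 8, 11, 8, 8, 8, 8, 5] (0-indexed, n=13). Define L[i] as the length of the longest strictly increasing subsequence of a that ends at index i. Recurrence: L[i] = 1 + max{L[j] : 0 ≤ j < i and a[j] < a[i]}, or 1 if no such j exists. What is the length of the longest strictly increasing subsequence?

4

   i    0    1    2    3    4    5    6    7    8    9   10   11   12
a[i]    8   10   11    5    1   12    8   11    8    8    8    8    5
L[i]    1    2    3    1    1    4    2    3    2    2    2    2    2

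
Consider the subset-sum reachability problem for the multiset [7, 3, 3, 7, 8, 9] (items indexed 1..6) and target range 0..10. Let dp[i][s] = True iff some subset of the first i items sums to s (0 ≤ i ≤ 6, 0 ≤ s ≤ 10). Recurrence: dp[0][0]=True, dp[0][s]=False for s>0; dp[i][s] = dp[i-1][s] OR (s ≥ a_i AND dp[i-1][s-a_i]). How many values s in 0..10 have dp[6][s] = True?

i\s   0   1   2   3   4   5   6   7   8   9  10
  0   T   F   F   F   F   F   F   F   F   F   F
  1   T   F   F   F   F   F   F   T   F   F   F
  2   T   F   F   T   F   F   F   T   F   F   T
  3   T   F   F   T   F   F   T   T   F   F   T
  4   T   F   F   T   F   F   T   T   F   F   T
  5   T   F   F   T   F   F   T   T   T   F   T
  6   T   F   F   T   F   F   T   T   T   T   T

7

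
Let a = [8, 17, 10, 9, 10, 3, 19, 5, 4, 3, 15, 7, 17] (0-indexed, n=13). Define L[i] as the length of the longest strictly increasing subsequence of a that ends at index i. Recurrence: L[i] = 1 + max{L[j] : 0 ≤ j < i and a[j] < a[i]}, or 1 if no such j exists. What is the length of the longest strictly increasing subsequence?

   i    0    1    2    3    4    5    6    7    8    9   10   11   12
a[i]    8   17   10    9   10    3   19    5    4    3   15    7   17
L[i]    1    2    2    2    3    1    4    2    2    1    4    3    5

5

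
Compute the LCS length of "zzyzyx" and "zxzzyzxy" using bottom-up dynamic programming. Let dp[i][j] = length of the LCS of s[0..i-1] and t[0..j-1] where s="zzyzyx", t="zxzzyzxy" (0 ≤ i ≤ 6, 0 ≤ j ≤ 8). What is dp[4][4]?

3

   ''  z  x  z  z  y  z  x  y
''  0  0  0  0  0  0  0  0  0
 z  0  1  1  1  1  1  1  1  1
 z  0  1  1  2  2  2  2  2  2
 y  0  1  1  2  2  3  3  3  3
 z  0  1  1  2  3  3  4  4  4
 y  0  1  1  2  3  4  4  4  5
 x  0  1  2  2  3  4  4  5  5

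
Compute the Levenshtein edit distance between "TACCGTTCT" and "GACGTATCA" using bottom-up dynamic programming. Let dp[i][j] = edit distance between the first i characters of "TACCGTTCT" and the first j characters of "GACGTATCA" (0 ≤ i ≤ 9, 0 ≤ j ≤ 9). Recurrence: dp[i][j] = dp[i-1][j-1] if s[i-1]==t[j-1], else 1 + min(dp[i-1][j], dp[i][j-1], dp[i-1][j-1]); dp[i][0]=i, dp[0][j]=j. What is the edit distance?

   ''  G  A  C  G  T  A  T  C  A
''  0  1  2  3  4  5  6  7  8  9
 T  1  1  2  3  4  4  5  6  7  8
 A  2  2  1  2  3  4  4  5  6  7
 C  3  3  2  1  2  3  4  5  5  6
 C  4  4  3  2  2  3  4  5  5  6
 G  5  4  4  3  2  3  4  5  6  6
 T  6  5  5  4  3  2  3  4  5  6
 T  7  6  6  5  4  3  3  3  4  5
 C  8  7  7  6  5  4  4  4  3  4
 T  9  8  8  7  6  5  5  4  4  4

4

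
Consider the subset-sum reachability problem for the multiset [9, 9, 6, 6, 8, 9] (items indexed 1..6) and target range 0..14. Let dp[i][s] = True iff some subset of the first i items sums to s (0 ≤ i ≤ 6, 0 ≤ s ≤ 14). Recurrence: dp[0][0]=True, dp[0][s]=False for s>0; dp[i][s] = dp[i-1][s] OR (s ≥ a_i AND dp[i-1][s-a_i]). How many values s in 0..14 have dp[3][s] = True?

i\s   0   1   2   3   4   5   6   7   8   9  10  11  12  13  14
  0   T   F   F   F   F   F   F   F   F   F   F   F   F   F   F
  1   T   F   F   F   F   F   F   F   F   T   F   F   F   F   F
  2   T   F   F   F   F   F   F   F   F   T   F   F   F   F   F
  3   T   F   F   F   F   F   T   F   F   T   F   F   F   F   F
  4   T   F   F   F   F   F   T   F   F   T   F   F   T   F   F
  5   T   F   F   F   F   F   T   F   T   T   F   F   T   F   T
  6   T   F   F   F   F   F   T   F   T   T   F   F   T   F   T

3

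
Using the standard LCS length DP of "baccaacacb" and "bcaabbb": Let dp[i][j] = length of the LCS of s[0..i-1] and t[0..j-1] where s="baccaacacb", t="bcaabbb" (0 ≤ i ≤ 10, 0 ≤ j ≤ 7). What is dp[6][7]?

   ''  b  c  a  a  b  b  b
''  0  0  0  0  0  0  0  0
 b  0  1  1  1  1  1  1  1
 a  0  1  1  2  2  2  2  2
 c  0  1  2  2  2  2  2  2
 c  0  1  2  2  2  2  2  2
 a  0  1  2  3  3  3  3  3
 a  0  1  2  3  4  4  4  4
 c  0  1  2  3  4  4  4  4
 a  0  1  2  3  4  4  4  4
 c  0  1  2  3  4  4  4  4
 b  0  1  2  3  4  5  5  5

4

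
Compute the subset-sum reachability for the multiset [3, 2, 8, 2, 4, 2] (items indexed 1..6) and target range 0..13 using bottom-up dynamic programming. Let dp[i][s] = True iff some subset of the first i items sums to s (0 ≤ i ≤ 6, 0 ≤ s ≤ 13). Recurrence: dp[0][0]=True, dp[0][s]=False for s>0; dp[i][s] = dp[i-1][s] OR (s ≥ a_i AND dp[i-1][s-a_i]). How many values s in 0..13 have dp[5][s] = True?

i\s   0   1   2   3   4   5   6   7   8   9  10  11  12  13
  0   T   F   F   F   F   F   F   F   F   F   F   F   F   F
  1   T   F   F   T   F   F   F   F   F   F   F   F   F   F
  2   T   F   T   T   F   T   F   F   F   F   F   F   F   F
  3   T   F   T   T   F   T   F   F   T   F   T   T   F   T
  4   T   F   T   T   T   T   F   T   T   F   T   T   T   T
  5   T   F   T   T   T   T   T   T   T   T   T   T   T   T
  6   T   F   T   T   T   T   T   T   T   T   T   T   T   T

13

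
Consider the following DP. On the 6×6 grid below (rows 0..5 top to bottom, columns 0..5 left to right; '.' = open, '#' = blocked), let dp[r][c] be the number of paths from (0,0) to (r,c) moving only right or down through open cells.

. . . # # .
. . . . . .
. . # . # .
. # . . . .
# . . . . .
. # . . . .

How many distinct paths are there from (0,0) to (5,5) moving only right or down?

r\c   0   1   2   3   4   5
  0   1   1   1   0   0   0
  1   1   2   3   3   3   3
  2   1   3   0   3   0   3
  3   1   0   0   3   3   6
  4   0   0   0   3   6  12
  5   0   0   0   3   9  21

21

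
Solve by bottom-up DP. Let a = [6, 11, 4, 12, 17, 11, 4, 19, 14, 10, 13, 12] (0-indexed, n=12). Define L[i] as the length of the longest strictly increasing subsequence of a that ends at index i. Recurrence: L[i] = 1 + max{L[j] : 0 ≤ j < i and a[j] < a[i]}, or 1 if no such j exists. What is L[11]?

   i    0    1    2    3    4    5    6    7    8    9   10   11
a[i]    6   11    4   12   17   11    4   19   14   10   13   12
L[i]    1    2    1    3    4    2    1    5    4    2    4    3

3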